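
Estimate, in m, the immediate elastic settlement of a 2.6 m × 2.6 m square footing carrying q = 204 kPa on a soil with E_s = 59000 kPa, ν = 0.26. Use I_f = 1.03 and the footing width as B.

Immediate (elastic) settlement: S_e = q·B·(1−ν²)/E_s · I_f.
S_e = 204 × 2.6 × (1 − 0.26²) / 59000 × 1.03
    = 204 × 2.6 × 0.9324 / 59000 × 1.03
    = 0.008634 m

S_e ≈ 0.00863 m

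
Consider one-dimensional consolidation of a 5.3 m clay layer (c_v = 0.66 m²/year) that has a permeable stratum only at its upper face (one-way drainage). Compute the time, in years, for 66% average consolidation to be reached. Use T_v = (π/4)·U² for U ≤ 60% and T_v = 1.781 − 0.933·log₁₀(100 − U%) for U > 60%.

Drainage path length: H_d = H = 5.3 m (single drainage).
U > 60%: T_v = 1.781 − 0.933·log₁₀(100 − 66) = 0.35213.
t = T_v·H_d²/c_v = 0.35213×5.3²/0.66 = 14.99 years.

t ≈ 15 years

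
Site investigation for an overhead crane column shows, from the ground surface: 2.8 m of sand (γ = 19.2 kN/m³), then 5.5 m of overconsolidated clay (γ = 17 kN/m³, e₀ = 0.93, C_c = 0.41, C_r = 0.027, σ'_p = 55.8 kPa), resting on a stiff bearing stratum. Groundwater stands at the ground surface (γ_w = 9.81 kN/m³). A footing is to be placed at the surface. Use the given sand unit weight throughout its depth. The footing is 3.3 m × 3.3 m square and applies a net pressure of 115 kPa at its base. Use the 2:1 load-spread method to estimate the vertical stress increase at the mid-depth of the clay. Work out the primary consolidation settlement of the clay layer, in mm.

Mid-depth of clay below the ground surface: z = 2.8 + 5.5/2 = 5.55 m.
Total vertical stress at mid-clay: σ_v = 19.2×2.8 + 17×2.75 = 100.51 kPa.
Pore pressure: u = 9.81×(5.55 − 0) = 54.446 kPa.
Initial effective stress: σ'_0 = σ_v − u = 100.51 − 54.446 = 46.064 kPa.
Stress increase at mid-clay by the 2:1 spreading method:
Δσ = qBL/((B+z)(L+z)) = 115×3.3×3.3/((3.3+5.55)(3.3+5.55)) = 15.99 kPa
Final effective stress: σ'_f = 46.064 + 15.99 = 62.054 kPa.
σ'_f = 62.054 > σ'_p = 55.8 kPa, so the stress path crosses the preconsolidation pressure — recompression up to σ'_p, then virgin compression beyond:
S_c = H/(1+e₀)·[C_r·log₁₀(σ'_p/σ'_0) + C_c·log₁₀(σ'_f/σ'_p)]
    = 5.5/1.93 × [0.027×log₁₀(55.8/46.064) + 0.41×log₁₀(62.054/55.8)]
    = 2.8497 × [0.0022484 + 0.018916] = 0.06031 m

S_c ≈ 60.3 mm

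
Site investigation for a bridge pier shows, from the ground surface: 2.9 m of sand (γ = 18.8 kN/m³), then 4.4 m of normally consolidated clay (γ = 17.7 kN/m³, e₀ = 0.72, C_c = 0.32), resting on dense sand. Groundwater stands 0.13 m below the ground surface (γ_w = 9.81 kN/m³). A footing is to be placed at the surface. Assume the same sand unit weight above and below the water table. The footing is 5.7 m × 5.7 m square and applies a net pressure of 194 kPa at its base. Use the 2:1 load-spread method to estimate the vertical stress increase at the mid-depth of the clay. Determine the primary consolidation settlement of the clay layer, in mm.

Mid-depth of clay below the ground surface: z = 2.9 + 4.4/2 = 5.1 m.
Total vertical stress at mid-clay: σ_v = 18.8×2.9 + 17.7×2.2 = 93.46 kPa.
Pore pressure: u = 9.81×(5.1 − 0.13) = 48.756 kPa.
Initial effective stress: σ'_0 = σ_v − u = 93.46 − 48.756 = 44.704 kPa.
Stress increase at mid-clay by the 2:1 spreading method:
Δσ = qBL/((B+z)(L+z)) = 194×5.7×5.7/((5.7+5.1)(5.7+5.1)) = 54.039 kPa
Final effective stress: σ'_f = σ'_0 + Δσ = 44.704 + 54.039 = 98.743 kPa.
Normally consolidated clay, so the full stress increment lies on the virgin compression line:
S_c = C_c·H/(1+e₀)·log₁₀(σ'_f/σ'_0) = 0.32×4.4/(1+0.72)×log₁₀(98.743/44.704)
    = 0.8186 × 0.34416 = 0.2817 m

S_c ≈ 282 mm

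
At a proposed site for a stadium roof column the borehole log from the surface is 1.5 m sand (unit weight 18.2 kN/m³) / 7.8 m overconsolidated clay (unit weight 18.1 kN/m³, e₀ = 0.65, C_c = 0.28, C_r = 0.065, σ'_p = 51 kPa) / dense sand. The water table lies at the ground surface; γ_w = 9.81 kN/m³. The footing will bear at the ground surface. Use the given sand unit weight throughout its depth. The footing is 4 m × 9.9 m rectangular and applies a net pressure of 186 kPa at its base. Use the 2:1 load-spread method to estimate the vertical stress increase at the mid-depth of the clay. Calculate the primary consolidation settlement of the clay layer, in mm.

S_c ≈ 381 mm

Mid-depth of clay below the ground surface: z = 1.5 + 7.8/2 = 5.4 m.
Total vertical stress at mid-clay: σ_v = 18.2×1.5 + 18.1×3.9 = 97.89 kPa.
Pore pressure: u = 9.81×(5.4 − 0) = 52.974 kPa.
Initial effective stress: σ'_0 = σ_v − u = 97.89 − 52.974 = 44.916 kPa.
Stress increase at mid-clay by the 2:1 spreading method:
Δσ = qBL/((B+z)(L+z)) = 186×4×9.9/((4+5.4)(9.9+5.4)) = 51.214 kPa
Final effective stress: σ'_f = 44.916 + 51.214 = 96.13 kPa.
σ'_f = 96.13 > σ'_p = 51 kPa, so the stress path crosses the preconsolidation pressure — recompression up to σ'_p, then virgin compression beyond:
S_c = H/(1+e₀)·[C_r·log₁₀(σ'_p/σ'_0) + C_c·log₁₀(σ'_f/σ'_p)]
    = 7.8/1.65 × [0.065×log₁₀(51/44.916) + 0.28×log₁₀(96.13/51)]
    = 4.7273 × [0.003586 + 0.077081] = 0.3813 m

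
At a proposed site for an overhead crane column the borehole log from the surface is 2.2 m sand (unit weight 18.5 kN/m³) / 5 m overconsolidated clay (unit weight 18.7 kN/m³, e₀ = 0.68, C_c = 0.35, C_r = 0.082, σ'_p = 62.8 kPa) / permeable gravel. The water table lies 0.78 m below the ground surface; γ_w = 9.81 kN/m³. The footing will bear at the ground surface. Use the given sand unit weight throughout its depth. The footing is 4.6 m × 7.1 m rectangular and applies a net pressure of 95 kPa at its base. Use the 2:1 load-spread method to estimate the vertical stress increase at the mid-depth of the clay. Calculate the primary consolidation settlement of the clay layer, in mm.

Mid-depth of clay below the ground surface: z = 2.2 + 5/2 = 4.7 m.
Total vertical stress at mid-clay: σ_v = 18.5×2.2 + 18.7×2.5 = 87.45 kPa.
Pore pressure: u = 9.81×(4.7 − 0.78) = 38.455 kPa.
Initial effective stress: σ'_0 = σ_v − u = 87.45 − 38.455 = 48.995 kPa.
Stress increase at mid-clay by the 2:1 spreading method:
Δσ = qBL/((B+z)(L+z)) = 95×4.6×7.1/((4.6+4.7)(7.1+4.7)) = 28.273 kPa
Final effective stress: σ'_f = 48.995 + 28.273 = 77.268 kPa.
σ'_f = 77.268 > σ'_p = 62.8 kPa, so the stress path crosses the preconsolidation pressure — recompression up to σ'_p, then virgin compression beyond:
S_c = H/(1+e₀)·[C_r·log₁₀(σ'_p/σ'_0) + C_c·log₁₀(σ'_f/σ'_p)]
    = 5/1.68 × [0.082×log₁₀(62.8/48.995) + 0.35×log₁₀(77.268/62.8)]
    = 2.9762 × [0.0088402 + 0.031514] = 0.1201 m

S_c ≈ 120 mm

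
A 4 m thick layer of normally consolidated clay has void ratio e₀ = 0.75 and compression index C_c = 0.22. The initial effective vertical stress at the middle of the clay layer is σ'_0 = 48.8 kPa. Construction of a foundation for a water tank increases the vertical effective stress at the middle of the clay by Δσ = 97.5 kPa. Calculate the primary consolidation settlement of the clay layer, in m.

S_c ≈ 0.24 m

Final effective stress: σ'_f = σ'_0 + Δσ = 48.8 + 97.5 = 146.3 kPa.
Normally consolidated clay, so the full stress increment lies on the virgin compression line:
S_c = C_c·H/(1+e₀)·log₁₀(σ'_f/σ'_0) = 0.22×4/(1+0.75)×log₁₀(146.3/48.8)
    = 0.50286 × 0.47682 = 0.2398 m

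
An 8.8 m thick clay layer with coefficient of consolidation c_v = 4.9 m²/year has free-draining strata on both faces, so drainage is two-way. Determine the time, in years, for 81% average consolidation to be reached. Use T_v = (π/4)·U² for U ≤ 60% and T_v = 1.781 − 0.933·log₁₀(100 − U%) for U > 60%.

Drainage path length: H_d = H/2 = 4.4 m (double drainage).
U > 60%: T_v = 1.781 − 0.933·log₁₀(100 − 81) = 0.58792.
t = T_v·H_d²/c_v = 0.58792×4.4²/4.9 = 2.323 years.

t ≈ 2.32 years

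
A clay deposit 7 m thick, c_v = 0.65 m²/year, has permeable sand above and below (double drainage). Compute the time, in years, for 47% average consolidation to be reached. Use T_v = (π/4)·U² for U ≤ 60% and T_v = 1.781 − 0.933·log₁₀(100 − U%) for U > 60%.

Drainage path length: H_d = H/2 = 3.5 m (double drainage).
U ≤ 60%: T_v = (π/4)·U² = (π/4)×0.47² = 0.17349.
t = T_v·H_d²/c_v = 0.17349×3.5²/0.65 = 3.27 years.

t ≈ 3.27 years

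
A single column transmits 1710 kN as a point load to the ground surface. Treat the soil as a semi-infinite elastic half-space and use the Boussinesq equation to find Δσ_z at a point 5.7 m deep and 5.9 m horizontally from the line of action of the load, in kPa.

Δσ_z ≈ 4.07 kPa

Boussinesq vertical stress below a point load on an elastic half-space:
Δσ_z = 3P/(2πz²) · [1 + (r/z)²]^(−5/2)
r/z = 5.9/5.7 = 1.0351; [1+(r/z)²]^(−5/2) = 0.16193.
Δσ_z = 3×1710/(2π×5.7²) × 0.16193 = 25.13 × 0.16193 = 4.069 kPa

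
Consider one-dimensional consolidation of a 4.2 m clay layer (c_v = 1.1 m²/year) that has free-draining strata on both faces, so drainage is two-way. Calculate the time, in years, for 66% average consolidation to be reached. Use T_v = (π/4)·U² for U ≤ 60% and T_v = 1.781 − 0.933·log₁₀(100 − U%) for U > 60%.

Drainage path length: H_d = H/2 = 2.1 m (double drainage).
U > 60%: T_v = 1.781 − 0.933·log₁₀(100 − 66) = 0.35213.
t = T_v·H_d²/c_v = 0.35213×2.1²/1.1 = 1.412 years.

t ≈ 1.41 years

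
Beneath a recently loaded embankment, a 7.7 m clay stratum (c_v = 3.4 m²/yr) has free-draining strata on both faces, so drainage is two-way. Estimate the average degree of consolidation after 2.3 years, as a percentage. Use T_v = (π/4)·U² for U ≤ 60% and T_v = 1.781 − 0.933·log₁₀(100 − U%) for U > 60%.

Drainage path length: H_d = H/2 = 3.85 m (double drainage).
T_v = c_v·t/H_d² = 3.4×2.3/3.85² = 0.52758.
T_v = 0.52758 corresponds to the U > 60% branch:
U = 1 − 10^((1.781 − T_v)/0.933)/100 = 0.7795

U ≈ 77.9 %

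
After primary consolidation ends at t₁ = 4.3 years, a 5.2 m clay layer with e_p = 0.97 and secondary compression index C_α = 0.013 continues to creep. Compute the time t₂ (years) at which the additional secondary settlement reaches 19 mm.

S_s = C_α·H/(1+e_p)·log₁₀(t₂/t₁) ⇒ log₁₀(t₂/t₁) = S_s·(1+e_p)/(C_α·H).
log₁₀(t₂/t₁) = 0.019 × (1+0.97) / (0.013×5.2) = 0.5537
t₂ = t₁ × 10^0.5537 = 4.3 × 3.578 = 15.39 years

t₂ ≈ 15.4 years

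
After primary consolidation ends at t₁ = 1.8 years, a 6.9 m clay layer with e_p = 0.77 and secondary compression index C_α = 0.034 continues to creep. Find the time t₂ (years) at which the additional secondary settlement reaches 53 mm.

S_s = C_α·H/(1+e_p)·log₁₀(t₂/t₁) ⇒ log₁₀(t₂/t₁) = S_s·(1+e_p)/(C_α·H).
log₁₀(t₂/t₁) = 0.053 × (1+0.77) / (0.034×6.9) = 0.3999
t₂ = t₁ × 10^0.3999 = 1.8 × 2.511 = 4.52 years

t₂ ≈ 4.52 years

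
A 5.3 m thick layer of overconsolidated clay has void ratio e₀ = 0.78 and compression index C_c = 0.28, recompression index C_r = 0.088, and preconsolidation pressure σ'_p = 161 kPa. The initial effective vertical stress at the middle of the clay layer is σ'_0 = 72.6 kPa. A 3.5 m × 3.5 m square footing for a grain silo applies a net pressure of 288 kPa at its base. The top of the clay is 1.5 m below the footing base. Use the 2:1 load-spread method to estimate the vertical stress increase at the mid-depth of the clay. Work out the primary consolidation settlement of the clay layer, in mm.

S_c ≈ 68.8 mm

Mid-depth of clay below the footing base: z = 1.5 + 5.3/2 = 4.15 m.
Stress increase at mid-clay by the 2:1 spreading method:
Δσ = qBL/((B+z)(L+z)) = 288×3.5×3.5/((3.5+4.15)(3.5+4.15)) = 60.285 kPa
Final effective stress: σ'_f = 72.6 + 60.285 = 132.88 kPa.
σ'_f = 132.88 ≤ σ'_p = 161 kPa, so the clay remains overconsolidated and only the recompression index applies:
S_c = C_r·H/(1+e₀)·log₁₀(σ'_f/σ'_0) = 0.088×5.3/1.78×log₁₀(132.88/72.6)
    = 0.26202 × 0.26252 = 0.06879 m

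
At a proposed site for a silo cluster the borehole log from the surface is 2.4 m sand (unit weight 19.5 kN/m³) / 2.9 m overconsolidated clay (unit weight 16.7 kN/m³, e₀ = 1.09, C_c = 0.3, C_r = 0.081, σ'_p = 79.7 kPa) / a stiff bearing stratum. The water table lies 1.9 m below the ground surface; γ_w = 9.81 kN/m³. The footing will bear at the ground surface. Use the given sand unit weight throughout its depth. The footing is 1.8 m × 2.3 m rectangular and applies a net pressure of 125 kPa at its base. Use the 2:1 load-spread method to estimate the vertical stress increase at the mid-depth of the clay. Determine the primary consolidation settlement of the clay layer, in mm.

S_c ≈ 12.3 mm

Mid-depth of clay below the ground surface: z = 2.4 + 2.9/2 = 3.85 m.
Total vertical stress at mid-clay: σ_v = 19.5×2.4 + 16.7×1.45 = 71.015 kPa.
Pore pressure: u = 9.81×(3.85 − 1.9) = 19.13 kPa.
Initial effective stress: σ'_0 = σ_v − u = 71.015 − 19.13 = 51.885 kPa.
Stress increase at mid-clay by the 2:1 spreading method:
Δσ = qBL/((B+z)(L+z)) = 125×1.8×2.3/((1.8+3.85)(2.3+3.85)) = 14.893 kPa
Final effective stress: σ'_f = 51.885 + 14.893 = 66.778 kPa.
σ'_f = 66.778 ≤ σ'_p = 79.7 kPa, so the clay remains overconsolidated and only the recompression index applies:
S_c = C_r·H/(1+e₀)·log₁₀(σ'_f/σ'_0) = 0.081×2.9/2.09×log₁₀(66.778/51.885)
    = 0.1124 × 0.10959 = 0.01232 m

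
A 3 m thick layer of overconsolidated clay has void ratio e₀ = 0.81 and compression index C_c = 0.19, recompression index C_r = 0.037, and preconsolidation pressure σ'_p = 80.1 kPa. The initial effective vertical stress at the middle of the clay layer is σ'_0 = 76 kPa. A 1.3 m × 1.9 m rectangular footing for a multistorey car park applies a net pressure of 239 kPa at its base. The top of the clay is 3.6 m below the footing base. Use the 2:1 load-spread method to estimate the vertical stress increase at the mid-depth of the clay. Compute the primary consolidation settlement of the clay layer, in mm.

Mid-depth of clay below the footing base: z = 3.6 + 3/2 = 5.1 m.
Stress increase at mid-clay by the 2:1 spreading method:
Δσ = qBL/((B+z)(L+z)) = 239×1.3×1.9/((1.3+5.1)(1.9+5.1)) = 13.177 kPa
Final effective stress: σ'_f = 76 + 13.177 = 89.177 kPa.
σ'_f = 89.177 > σ'_p = 80.1 kPa, so the stress path crosses the preconsolidation pressure — recompression up to σ'_p, then virgin compression beyond:
S_c = H/(1+e₀)·[C_r·log₁₀(σ'_p/σ'_0) + C_c·log₁₀(σ'_f/σ'_p)]
    = 3/1.81 × [0.037×log₁₀(80.1/76) + 0.19×log₁₀(89.177/80.1)]
    = 1.6575 × [0.0008443 + 0.0088579] = 0.01608 m

S_c ≈ 16.1 mm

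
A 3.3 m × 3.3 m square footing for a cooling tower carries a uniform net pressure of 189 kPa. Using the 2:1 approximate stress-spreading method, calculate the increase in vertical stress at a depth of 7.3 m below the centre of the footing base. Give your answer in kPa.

Δσ_z ≈ 18.3 kPa

By the 2:1 method the load spreads at 1 horizontal : 2 vertical, so at depth z the loaded area has grown by z in each plan dimension:
Δσ = qBL/((B+z)(L+z)) = 189×3.3×3.3/((3.3+7.3)(3.3+7.3)) = 18.318 kPa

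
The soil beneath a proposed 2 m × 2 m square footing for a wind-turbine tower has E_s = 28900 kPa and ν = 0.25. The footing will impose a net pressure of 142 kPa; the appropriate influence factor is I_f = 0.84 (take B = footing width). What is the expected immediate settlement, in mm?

Immediate (elastic) settlement: S_e = q·B·(1−ν²)/E_s · I_f.
S_e = 142 × 2 × (1 − 0.25²) / 28900 × 0.84
    = 142 × 2 × 0.9375 / 28900 × 0.84
    = 0.007739 m = 7.739 mm

S_e ≈ 7.74 mm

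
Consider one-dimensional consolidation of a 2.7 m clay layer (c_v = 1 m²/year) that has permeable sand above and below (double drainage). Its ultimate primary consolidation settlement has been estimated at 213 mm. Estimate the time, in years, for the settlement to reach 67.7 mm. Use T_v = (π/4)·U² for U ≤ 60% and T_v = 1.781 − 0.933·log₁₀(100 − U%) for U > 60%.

Drainage path length: H_d = H/2 = 1.35 m (double drainage).
U = S(t)/S_ult = 67.7/213 = 0.3178.
U ≤ 60%: T_v = (π/4)·U² = (π/4)×0.31784² = 0.079343.
t = T_v·H_d²/c_v = 0.079343×1.35²/1 = 0.1446 years.

t ≈ 0.145 years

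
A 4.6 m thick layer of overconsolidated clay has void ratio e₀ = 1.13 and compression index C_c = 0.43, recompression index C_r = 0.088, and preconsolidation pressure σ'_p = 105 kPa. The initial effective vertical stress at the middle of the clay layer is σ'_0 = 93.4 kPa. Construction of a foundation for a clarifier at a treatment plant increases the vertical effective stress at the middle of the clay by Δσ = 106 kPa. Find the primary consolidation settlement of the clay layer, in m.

S_c ≈ 0.268 m

Final effective stress: σ'_f = 93.4 + 106 = 199.4 kPa.
σ'_f = 199.4 > σ'_p = 105 kPa, so the stress path crosses the preconsolidation pressure — recompression up to σ'_p, then virgin compression beyond:
S_c = H/(1+e₀)·[C_r·log₁₀(σ'_p/σ'_0) + C_c·log₁₀(σ'_f/σ'_p)]
    = 4.6/2.13 × [0.088×log₁₀(105/93.4) + 0.43×log₁₀(199.4/105)]
    = 2.1596 × [0.0044741 + 0.11977] = 0.2683 m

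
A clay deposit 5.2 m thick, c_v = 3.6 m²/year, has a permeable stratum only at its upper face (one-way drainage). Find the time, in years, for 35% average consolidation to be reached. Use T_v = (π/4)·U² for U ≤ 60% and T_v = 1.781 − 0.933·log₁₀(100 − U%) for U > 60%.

t ≈ 0.723 years

Drainage path length: H_d = H = 5.2 m (single drainage).
U ≤ 60%: T_v = (π/4)·U² = (π/4)×0.35² = 0.096211.
t = T_v·H_d²/c_v = 0.096211×5.2²/3.6 = 0.7227 years.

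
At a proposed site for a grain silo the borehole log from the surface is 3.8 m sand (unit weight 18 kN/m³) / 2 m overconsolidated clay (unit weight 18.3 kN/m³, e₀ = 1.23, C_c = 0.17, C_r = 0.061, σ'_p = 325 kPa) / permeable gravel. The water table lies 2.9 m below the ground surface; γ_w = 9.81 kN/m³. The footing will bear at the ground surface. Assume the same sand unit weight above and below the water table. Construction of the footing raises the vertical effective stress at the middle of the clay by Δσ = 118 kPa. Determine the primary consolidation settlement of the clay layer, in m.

Mid-depth of clay below the ground surface: z = 3.8 + 2/2 = 4.8 m.
Total vertical stress at mid-clay: σ_v = 18×3.8 + 18.3×1 = 86.7 kPa.
Pore pressure: u = 9.81×(4.8 − 2.9) = 18.639 kPa.
Initial effective stress: σ'_0 = σ_v − u = 86.7 − 18.639 = 68.061 kPa.
Final effective stress: σ'_f = 68.061 + 118 = 186.06 kPa.
σ'_f = 186.06 ≤ σ'_p = 325 kPa, so the clay remains overconsolidated and only the recompression index applies:
S_c = C_r·H/(1+e₀)·log₁₀(σ'_f/σ'_0) = 0.061×2/2.23×log₁₀(186.06/68.061)
    = 0.054708 × 0.43675 = 0.02389 m

S_c ≈ 0.0239 m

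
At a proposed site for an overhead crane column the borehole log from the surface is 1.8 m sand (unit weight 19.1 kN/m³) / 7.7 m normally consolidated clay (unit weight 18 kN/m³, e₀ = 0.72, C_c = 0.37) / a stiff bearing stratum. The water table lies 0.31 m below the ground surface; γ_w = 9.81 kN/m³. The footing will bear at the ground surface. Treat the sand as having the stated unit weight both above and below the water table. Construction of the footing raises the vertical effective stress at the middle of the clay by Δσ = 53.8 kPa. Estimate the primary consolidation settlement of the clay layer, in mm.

Mid-depth of clay below the ground surface: z = 1.8 + 7.7/2 = 5.65 m.
Total vertical stress at mid-clay: σ_v = 19.1×1.8 + 18×3.85 = 103.68 kPa.
Pore pressure: u = 9.81×(5.65 − 0.31) = 52.385 kPa.
Initial effective stress: σ'_0 = σ_v − u = 103.68 − 52.385 = 51.295 kPa.
Final effective stress: σ'_f = σ'_0 + Δσ = 51.295 + 53.8 = 105.09 kPa.
Normally consolidated clay, so the full stress increment lies on the virgin compression line:
S_c = C_c·H/(1+e₀)·log₁₀(σ'_f/σ'_0) = 0.37×7.7/(1+0.72)×log₁₀(105.09/51.295)
    = 1.6564 × 0.31149 = 0.516 m

S_c ≈ 516 mm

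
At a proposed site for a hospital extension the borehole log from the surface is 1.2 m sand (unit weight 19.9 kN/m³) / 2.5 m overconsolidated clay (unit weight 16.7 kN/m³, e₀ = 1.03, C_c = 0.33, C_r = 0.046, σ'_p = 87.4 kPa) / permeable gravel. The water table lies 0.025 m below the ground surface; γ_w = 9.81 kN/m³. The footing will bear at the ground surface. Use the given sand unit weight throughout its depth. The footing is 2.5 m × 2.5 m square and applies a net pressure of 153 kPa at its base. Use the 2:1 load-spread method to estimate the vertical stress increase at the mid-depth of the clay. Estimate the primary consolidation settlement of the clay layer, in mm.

S_c ≈ 25.9 mm

Mid-depth of clay below the ground surface: z = 1.2 + 2.5/2 = 2.45 m.
Total vertical stress at mid-clay: σ_v = 19.9×1.2 + 16.7×1.25 = 44.755 kPa.
Pore pressure: u = 9.81×(2.45 − 0.025) = 23.789 kPa.
Initial effective stress: σ'_0 = σ_v − u = 44.755 − 23.789 = 20.966 kPa.
Stress increase at mid-clay by the 2:1 spreading method:
Δσ = qBL/((B+z)(L+z)) = 153×2.5×2.5/((2.5+2.45)(2.5+2.45)) = 39.027 kPa
Final effective stress: σ'_f = 20.966 + 39.027 = 59.993 kPa.
σ'_f = 59.993 ≤ σ'_p = 87.4 kPa, so the clay remains overconsolidated and only the recompression index applies:
S_c = C_r·H/(1+e₀)·log₁₀(σ'_f/σ'_0) = 0.046×2.5/2.03×log₁₀(59.993/20.966)
    = 0.056649 × 0.45658 = 0.02586 m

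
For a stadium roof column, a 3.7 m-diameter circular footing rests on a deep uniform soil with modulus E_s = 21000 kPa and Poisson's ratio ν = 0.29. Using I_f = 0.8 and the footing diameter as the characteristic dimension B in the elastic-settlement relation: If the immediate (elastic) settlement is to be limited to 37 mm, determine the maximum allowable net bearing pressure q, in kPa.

S_e = q·B·(1−ν²)/E_s · I_f  ⇒  q = S_e·E_s / (B·(1−ν²)·I_f).
q = 0.037 × 21000 / (3.7 × 0.9159 × 0.8) = 286.6 kPa

q ≈ 287 kPa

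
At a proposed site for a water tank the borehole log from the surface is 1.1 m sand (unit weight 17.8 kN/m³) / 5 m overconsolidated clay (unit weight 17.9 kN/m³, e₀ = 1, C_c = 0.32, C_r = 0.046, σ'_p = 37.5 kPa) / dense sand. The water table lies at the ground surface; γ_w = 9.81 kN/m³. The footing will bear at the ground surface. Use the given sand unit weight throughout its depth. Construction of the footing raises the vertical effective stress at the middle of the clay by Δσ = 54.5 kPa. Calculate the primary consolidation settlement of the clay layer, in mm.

S_c ≈ 291 mm

Mid-depth of clay below the ground surface: z = 1.1 + 5/2 = 3.6 m.
Total vertical stress at mid-clay: σ_v = 17.8×1.1 + 17.9×2.5 = 64.33 kPa.
Pore pressure: u = 9.81×(3.6 − 0) = 35.316 kPa.
Initial effective stress: σ'_0 = σ_v − u = 64.33 − 35.316 = 29.014 kPa.
Final effective stress: σ'_f = 29.014 + 54.5 = 83.514 kPa.
σ'_f = 83.514 > σ'_p = 37.5 kPa, so the stress path crosses the preconsolidation pressure — recompression up to σ'_p, then virgin compression beyond:
S_c = H/(1+e₀)·[C_r·log₁₀(σ'_p/σ'_0) + C_c·log₁₀(σ'_f/σ'_p)]
    = 5/2 × [0.046×log₁₀(37.5/29.014) + 0.32×log₁₀(83.514/37.5)]
    = 2.5 × [0.0051255 + 0.11127] = 0.291 m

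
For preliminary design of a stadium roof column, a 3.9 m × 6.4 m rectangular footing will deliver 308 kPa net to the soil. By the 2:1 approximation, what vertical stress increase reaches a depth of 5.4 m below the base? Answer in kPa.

Δσ_z ≈ 70.1 kPa

By the 2:1 method the load spreads at 1 horizontal : 2 vertical, so at depth z the loaded area has grown by z in each plan dimension:
Δσ = qBL/((B+z)(L+z)) = 308×3.9×6.4/((3.9+5.4)(6.4+5.4)) = 70.054 kPa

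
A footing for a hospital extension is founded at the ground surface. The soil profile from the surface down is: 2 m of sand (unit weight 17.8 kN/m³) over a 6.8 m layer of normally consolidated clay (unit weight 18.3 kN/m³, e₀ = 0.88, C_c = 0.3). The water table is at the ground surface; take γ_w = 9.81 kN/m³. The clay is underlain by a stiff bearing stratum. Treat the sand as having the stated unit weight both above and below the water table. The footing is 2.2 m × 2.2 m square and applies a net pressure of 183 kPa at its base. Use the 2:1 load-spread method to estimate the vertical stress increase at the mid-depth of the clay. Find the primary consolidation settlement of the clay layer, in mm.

Mid-depth of clay below the ground surface: z = 2 + 6.8/2 = 5.4 m.
Total vertical stress at mid-clay: σ_v = 17.8×2 + 18.3×3.4 = 97.82 kPa.
Pore pressure: u = 9.81×(5.4 − 0) = 52.974 kPa.
Initial effective stress: σ'_0 = σ_v − u = 97.82 − 52.974 = 44.846 kPa.
Stress increase at mid-clay by the 2:1 spreading method:
Δσ = qBL/((B+z)(L+z)) = 183×2.2×2.2/((2.2+5.4)(2.2+5.4)) = 15.334 kPa
Final effective stress: σ'_f = σ'_0 + Δσ = 44.846 + 15.334 = 60.18 kPa.
Normally consolidated clay, so the full stress increment lies on the virgin compression line:
S_c = C_c·H/(1+e₀)·log₁₀(σ'_f/σ'_0) = 0.3×6.8/(1+0.88)×log₁₀(60.18/44.846)
    = 1.0851 × 0.12773 = 0.1386 m

S_c ≈ 139 mm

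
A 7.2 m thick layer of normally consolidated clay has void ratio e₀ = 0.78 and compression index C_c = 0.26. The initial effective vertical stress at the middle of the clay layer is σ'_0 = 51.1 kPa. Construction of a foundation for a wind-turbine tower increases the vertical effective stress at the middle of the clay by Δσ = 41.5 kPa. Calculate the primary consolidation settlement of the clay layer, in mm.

S_c ≈ 272 mm

Final effective stress: σ'_f = σ'_0 + Δσ = 51.1 + 41.5 = 92.6 kPa.
Normally consolidated clay, so the full stress increment lies on the virgin compression line:
S_c = C_c·H/(1+e₀)·log₁₀(σ'_f/σ'_0) = 0.26×7.2/(1+0.78)×log₁₀(92.6/51.1)
    = 1.0517 × 0.25819 = 0.2715 m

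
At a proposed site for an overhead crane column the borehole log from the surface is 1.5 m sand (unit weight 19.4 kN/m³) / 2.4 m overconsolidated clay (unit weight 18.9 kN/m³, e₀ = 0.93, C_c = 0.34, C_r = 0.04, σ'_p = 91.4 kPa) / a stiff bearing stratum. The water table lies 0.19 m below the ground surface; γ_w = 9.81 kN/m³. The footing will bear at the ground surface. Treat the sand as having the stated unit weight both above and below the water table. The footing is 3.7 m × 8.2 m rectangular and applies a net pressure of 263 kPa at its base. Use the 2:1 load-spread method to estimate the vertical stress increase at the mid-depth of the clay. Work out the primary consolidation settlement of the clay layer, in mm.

S_c ≈ 107 mm

Mid-depth of clay below the ground surface: z = 1.5 + 2.4/2 = 2.7 m.
Total vertical stress at mid-clay: σ_v = 19.4×1.5 + 18.9×1.2 = 51.78 kPa.
Pore pressure: u = 9.81×(2.7 − 0.19) = 24.623 kPa.
Initial effective stress: σ'_0 = σ_v − u = 51.78 − 24.623 = 27.157 kPa.
Stress increase at mid-clay by the 2:1 spreading method:
Δσ = qBL/((B+z)(L+z)) = 263×3.7×8.2/((3.7+2.7)(8.2+2.7)) = 114.38 kPa
Final effective stress: σ'_f = 27.157 + 114.38 = 141.54 kPa.
σ'_f = 141.54 > σ'_p = 91.4 kPa, so the stress path crosses the preconsolidation pressure — recompression up to σ'_p, then virgin compression beyond:
S_c = H/(1+e₀)·[C_r·log₁₀(σ'_p/σ'_0) + C_c·log₁₀(σ'_f/σ'_p)]
    = 2.4/1.93 × [0.04×log₁₀(91.4/27.157) + 0.34×log₁₀(141.54/91.4)]
    = 1.2435 × [0.021083 + 0.064577] = 0.1065 m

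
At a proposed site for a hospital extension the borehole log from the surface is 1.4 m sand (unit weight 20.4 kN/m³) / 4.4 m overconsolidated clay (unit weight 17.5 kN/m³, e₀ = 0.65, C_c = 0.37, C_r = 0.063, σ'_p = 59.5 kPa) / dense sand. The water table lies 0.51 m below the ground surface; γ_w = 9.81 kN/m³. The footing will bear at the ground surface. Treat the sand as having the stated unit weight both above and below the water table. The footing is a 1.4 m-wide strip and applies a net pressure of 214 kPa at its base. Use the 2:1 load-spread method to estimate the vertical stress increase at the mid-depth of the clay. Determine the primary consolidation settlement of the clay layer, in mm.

Mid-depth of clay below the ground surface: z = 1.4 + 4.4/2 = 3.6 m.
Total vertical stress at mid-clay: σ_v = 20.4×1.4 + 17.5×2.2 = 67.06 kPa.
Pore pressure: u = 9.81×(3.6 − 0.51) = 30.313 kPa.
Initial effective stress: σ'_0 = σ_v − u = 67.06 − 30.313 = 36.747 kPa.
Stress increase at mid-clay by the 2:1 spreading method:
Δσ = qB/(B+z) = 214×1.4/(1.4+3.6) = 59.92 kPa
Final effective stress: σ'_f = 36.747 + 59.92 = 96.667 kPa.
σ'_f = 96.667 > σ'_p = 59.5 kPa, so the stress path crosses the preconsolidation pressure — recompression up to σ'_p, then virgin compression beyond:
S_c = H/(1+e₀)·[C_r·log₁₀(σ'_p/σ'_0) + C_c·log₁₀(σ'_f/σ'_p)]
    = 4.4/1.65 × [0.063×log₁₀(59.5/36.747) + 0.37×log₁₀(96.667/59.5)]
    = 2.6667 × [0.013186 + 0.077982] = 0.2431 m

S_c ≈ 243 mm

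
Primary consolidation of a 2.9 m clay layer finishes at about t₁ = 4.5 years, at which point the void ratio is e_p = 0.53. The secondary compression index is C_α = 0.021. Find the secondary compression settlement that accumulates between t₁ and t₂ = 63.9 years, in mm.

Secondary compression: S_s = C_α·H/(1+e_p)·log₁₀(t₂/t₁)
S_s = 0.021×2.9/(1+0.53)×log₁₀(63.9/4.5)
    = 0.0398 × 1.152 = 0.04587 m

S_s ≈ 45.9 mm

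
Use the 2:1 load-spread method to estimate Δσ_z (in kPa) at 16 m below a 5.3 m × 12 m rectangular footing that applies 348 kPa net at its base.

By the 2:1 method the load spreads at 1 horizontal : 2 vertical, so at depth z the loaded area has grown by z in each plan dimension:
Δσ = qBL/((B+z)(L+z)) = 348×5.3×12/((5.3+16)(12+16)) = 37.111 kPa

Δσ_z ≈ 37.1 kPa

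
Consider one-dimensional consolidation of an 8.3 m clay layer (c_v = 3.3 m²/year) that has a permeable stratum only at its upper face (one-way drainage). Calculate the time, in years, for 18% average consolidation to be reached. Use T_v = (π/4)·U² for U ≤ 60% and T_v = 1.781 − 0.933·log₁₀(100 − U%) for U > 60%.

t ≈ 0.531 years

Drainage path length: H_d = H = 8.3 m (single drainage).
U ≤ 60%: T_v = (π/4)·U² = (π/4)×0.18² = 0.025447.
t = T_v·H_d²/c_v = 0.025447×8.3²/3.3 = 0.5312 years.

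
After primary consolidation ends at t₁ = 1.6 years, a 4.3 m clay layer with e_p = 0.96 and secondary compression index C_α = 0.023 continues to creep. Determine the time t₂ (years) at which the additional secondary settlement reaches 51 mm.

t₂ ≈ 16.4 years

S_s = C_α·H/(1+e_p)·log₁₀(t₂/t₁) ⇒ log₁₀(t₂/t₁) = S_s·(1+e_p)/(C_α·H).
log₁₀(t₂/t₁) = 0.051 × (1+0.96) / (0.023×4.3) = 1.011
t₂ = t₁ × 10^1.011 = 1.6 × 10.25 = 16.4 years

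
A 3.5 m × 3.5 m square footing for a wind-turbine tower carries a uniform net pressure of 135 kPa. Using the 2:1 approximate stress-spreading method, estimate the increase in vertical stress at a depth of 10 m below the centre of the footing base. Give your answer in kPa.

By the 2:1 method the load spreads at 1 horizontal : 2 vertical, so at depth z the loaded area has grown by z in each plan dimension:
Δσ = qBL/((B+z)(L+z)) = 135×3.5×3.5/((3.5+10)(3.5+10)) = 9.0741 kPa

Δσ_z ≈ 9.07 kPa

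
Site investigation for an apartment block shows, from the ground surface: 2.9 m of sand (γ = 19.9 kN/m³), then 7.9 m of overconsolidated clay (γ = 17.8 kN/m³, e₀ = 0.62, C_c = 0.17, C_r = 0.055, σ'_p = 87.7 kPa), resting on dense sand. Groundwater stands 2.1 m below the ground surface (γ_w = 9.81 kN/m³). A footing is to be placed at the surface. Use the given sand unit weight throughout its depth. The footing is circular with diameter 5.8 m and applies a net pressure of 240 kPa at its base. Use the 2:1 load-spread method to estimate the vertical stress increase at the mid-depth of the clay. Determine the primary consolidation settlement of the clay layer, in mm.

S_c ≈ 156 mm

Mid-depth of clay below the ground surface: z = 2.9 + 7.9/2 = 6.85 m.
Total vertical stress at mid-clay: σ_v = 19.9×2.9 + 17.8×3.95 = 128.02 kPa.
Pore pressure: u = 9.81×(6.85 − 2.1) = 46.598 kPa.
Initial effective stress: σ'_0 = σ_v − u = 128.02 − 46.598 = 81.422 kPa.
Stress increase at mid-clay by the 2:1 spreading method:
Δσ ≈ qD²/(D+z)² = 240×5.8²/(5.8+6.85)² = 50.453 kPa
Final effective stress: σ'_f = 81.422 + 50.453 = 131.88 kPa.
σ'_f = 131.88 > σ'_p = 87.7 kPa, so the stress path crosses the preconsolidation pressure — recompression up to σ'_p, then virgin compression beyond:
S_c = H/(1+e₀)·[C_r·log₁₀(σ'_p/σ'_0) + C_c·log₁₀(σ'_f/σ'_p)]
    = 7.9/1.62 × [0.055×log₁₀(87.7/81.422) + 0.17×log₁₀(131.88/87.7)]
    = 4.8765 × [0.0017742 + 0.03012] = 0.1555 m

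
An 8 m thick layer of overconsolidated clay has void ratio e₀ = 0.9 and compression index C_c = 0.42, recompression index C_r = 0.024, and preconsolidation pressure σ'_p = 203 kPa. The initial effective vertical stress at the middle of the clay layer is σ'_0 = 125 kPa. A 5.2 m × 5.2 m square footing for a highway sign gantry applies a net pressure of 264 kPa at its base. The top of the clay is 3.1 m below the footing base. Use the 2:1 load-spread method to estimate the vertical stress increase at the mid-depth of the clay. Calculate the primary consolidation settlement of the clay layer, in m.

Mid-depth of clay below the footing base: z = 3.1 + 8/2 = 7.1 m.
Stress increase at mid-clay by the 2:1 spreading method:
Δσ = qBL/((B+z)(L+z)) = 264×5.2×5.2/((5.2+7.1)(5.2+7.1)) = 47.185 kPa
Final effective stress: σ'_f = 125 + 47.185 = 172.19 kPa.
σ'_f = 172.19 ≤ σ'_p = 203 kPa, so the clay remains overconsolidated and only the recompression index applies:
S_c = C_r·H/(1+e₀)·log₁₀(σ'_f/σ'_0) = 0.024×8/1.9×log₁₀(172.19/125)
    = 0.10105 × 0.1391 = 0.01406 m

S_c ≈ 0.0141 m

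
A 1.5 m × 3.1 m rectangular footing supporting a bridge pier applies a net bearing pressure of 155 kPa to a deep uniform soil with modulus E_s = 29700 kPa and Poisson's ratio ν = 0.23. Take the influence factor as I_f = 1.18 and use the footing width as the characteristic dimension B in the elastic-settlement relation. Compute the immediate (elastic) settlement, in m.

Immediate (elastic) settlement: S_e = q·B·(1−ν²)/E_s · I_f.
S_e = 155 × 1.5 × (1 − 0.23²) / 29700 × 1.18
    = 155 × 1.5 × 0.9471 / 29700 × 1.18
    = 0.008749 m

S_e ≈ 0.00875 m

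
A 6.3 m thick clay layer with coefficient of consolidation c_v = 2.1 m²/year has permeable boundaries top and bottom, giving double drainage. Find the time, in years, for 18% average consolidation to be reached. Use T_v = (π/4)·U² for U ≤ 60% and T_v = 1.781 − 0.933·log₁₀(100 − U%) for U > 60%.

t ≈ 0.12 years

Drainage path length: H_d = H/2 = 3.15 m (double drainage).
U ≤ 60%: T_v = (π/4)·U² = (π/4)×0.18² = 0.025447.
t = T_v·H_d²/c_v = 0.025447×3.15²/2.1 = 0.1202 years.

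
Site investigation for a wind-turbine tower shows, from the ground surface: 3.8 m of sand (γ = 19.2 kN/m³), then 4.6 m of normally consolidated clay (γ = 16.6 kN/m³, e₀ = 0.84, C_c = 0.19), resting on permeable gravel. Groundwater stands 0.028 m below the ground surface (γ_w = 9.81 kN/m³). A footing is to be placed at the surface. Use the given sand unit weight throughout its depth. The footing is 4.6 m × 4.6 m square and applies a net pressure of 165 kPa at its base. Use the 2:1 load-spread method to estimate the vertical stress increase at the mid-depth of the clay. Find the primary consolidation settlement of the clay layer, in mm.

Mid-depth of clay below the ground surface: z = 3.8 + 4.6/2 = 6.1 m.
Total vertical stress at mid-clay: σ_v = 19.2×3.8 + 16.6×2.3 = 111.14 kPa.
Pore pressure: u = 9.81×(6.1 − 0.028) = 59.566 kPa.
Initial effective stress: σ'_0 = σ_v − u = 111.14 − 59.566 = 51.574 kPa.
Stress increase at mid-clay by the 2:1 spreading method:
Δσ = qBL/((B+z)(L+z)) = 165×4.6×4.6/((4.6+6.1)(4.6+6.1)) = 30.495 kPa
Final effective stress: σ'_f = σ'_0 + Δσ = 51.574 + 30.495 = 82.069 kPa.
Normally consolidated clay, so the full stress increment lies on the virgin compression line:
S_c = C_c·H/(1+e₀)·log₁₀(σ'_f/σ'_0) = 0.19×4.6/(1+0.84)×log₁₀(82.069/51.574)
    = 0.475 × 0.20175 = 0.09583 m

S_c ≈ 95.8 mm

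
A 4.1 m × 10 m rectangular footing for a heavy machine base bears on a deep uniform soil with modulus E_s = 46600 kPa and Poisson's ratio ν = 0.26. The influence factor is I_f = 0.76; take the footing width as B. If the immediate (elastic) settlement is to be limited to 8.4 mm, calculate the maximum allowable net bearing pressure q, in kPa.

S_e = q·B·(1−ν²)/E_s · I_f  ⇒  q = S_e·E_s / (B·(1−ν²)·I_f).
q = 0.0084 × 46600 / (4.1 × 0.9324 × 0.76) = 134.7 kPa

q ≈ 135 kPa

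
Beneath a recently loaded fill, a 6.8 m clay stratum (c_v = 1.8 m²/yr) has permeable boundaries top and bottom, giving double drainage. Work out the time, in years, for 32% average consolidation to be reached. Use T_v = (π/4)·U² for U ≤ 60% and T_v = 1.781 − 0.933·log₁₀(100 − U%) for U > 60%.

Drainage path length: H_d = H/2 = 3.4 m (double drainage).
U ≤ 60%: T_v = (π/4)·U² = (π/4)×0.32² = 0.080425.
t = T_v·H_d²/c_v = 0.080425×3.4²/1.8 = 0.5165 years.

t ≈ 0.517 years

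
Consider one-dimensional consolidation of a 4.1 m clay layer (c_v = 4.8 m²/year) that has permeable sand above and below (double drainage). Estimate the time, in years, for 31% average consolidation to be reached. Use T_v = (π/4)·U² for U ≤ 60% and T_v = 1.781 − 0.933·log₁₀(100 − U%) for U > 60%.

t ≈ 0.0661 years

Drainage path length: H_d = H/2 = 2.05 m (double drainage).
U ≤ 60%: T_v = (π/4)·U² = (π/4)×0.31² = 0.075477.
t = T_v·H_d²/c_v = 0.075477×2.05²/4.8 = 0.06608 years.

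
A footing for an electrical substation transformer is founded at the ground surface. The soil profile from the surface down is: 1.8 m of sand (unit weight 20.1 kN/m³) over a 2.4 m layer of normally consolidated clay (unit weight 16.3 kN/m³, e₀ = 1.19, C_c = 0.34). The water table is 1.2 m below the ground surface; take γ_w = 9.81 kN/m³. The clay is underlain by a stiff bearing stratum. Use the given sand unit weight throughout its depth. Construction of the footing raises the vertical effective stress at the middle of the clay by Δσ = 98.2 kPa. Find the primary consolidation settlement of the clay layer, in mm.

Mid-depth of clay below the ground surface: z = 1.8 + 2.4/2 = 3 m.
Total vertical stress at mid-clay: σ_v = 20.1×1.8 + 16.3×1.2 = 55.74 kPa.
Pore pressure: u = 9.81×(3 − 1.2) = 17.658 kPa.
Initial effective stress: σ'_0 = σ_v − u = 55.74 − 17.658 = 38.082 kPa.
Final effective stress: σ'_f = σ'_0 + Δσ = 38.082 + 98.2 = 136.28 kPa.
Normally consolidated clay, so the full stress increment lies on the virgin compression line:
S_c = C_c·H/(1+e₀)·log₁₀(σ'_f/σ'_0) = 0.34×2.4/(1+1.19)×log₁₀(136.28/38.082)
    = 0.3726 × 0.55371 = 0.2063 m

S_c ≈ 206 mm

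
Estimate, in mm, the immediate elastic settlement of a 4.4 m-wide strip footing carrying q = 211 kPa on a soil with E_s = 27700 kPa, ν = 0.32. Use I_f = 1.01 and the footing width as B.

Immediate (elastic) settlement: S_e = q·B·(1−ν²)/E_s · I_f.
S_e = 211 × 4.4 × (1 − 0.32²) / 27700 × 1.01
    = 211 × 4.4 × 0.8976 / 27700 × 1.01
    = 0.03039 m = 30.39 mm

S_e ≈ 30.4 mm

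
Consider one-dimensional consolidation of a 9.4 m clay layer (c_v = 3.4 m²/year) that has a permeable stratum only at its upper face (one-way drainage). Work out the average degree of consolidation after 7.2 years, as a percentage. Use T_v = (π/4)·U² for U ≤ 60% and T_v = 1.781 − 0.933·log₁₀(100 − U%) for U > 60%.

Drainage path length: H_d = H = 9.4 m (single drainage).
T_v = c_v·t/H_d² = 3.4×7.2/9.4² = 0.27705.
T_v = 0.27705 corresponds to the U ≤ 60% branch:
U = √(4T_v/π) = 0.5939

U ≈ 59.4 %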